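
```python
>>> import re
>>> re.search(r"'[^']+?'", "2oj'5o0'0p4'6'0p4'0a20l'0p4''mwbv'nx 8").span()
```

(3, 8)

Unlike `match`, `search` isn't anchored — it looks for the pattern anywhere in the string.
The match spans [3:8] → "'5o0'".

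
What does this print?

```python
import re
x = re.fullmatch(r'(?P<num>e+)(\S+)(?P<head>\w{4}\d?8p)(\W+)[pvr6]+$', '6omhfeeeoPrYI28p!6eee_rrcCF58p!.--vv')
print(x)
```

None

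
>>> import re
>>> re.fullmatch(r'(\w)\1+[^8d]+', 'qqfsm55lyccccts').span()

(0, 15)

`fullmatch` succeeds only if the pattern covers the string from start to end.
The match spans [0:15] → 'qqfsm55lyccccts'.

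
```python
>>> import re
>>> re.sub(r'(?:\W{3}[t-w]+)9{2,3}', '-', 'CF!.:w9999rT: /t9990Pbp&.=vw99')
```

Every occurrence is swapped for '-'.

'CF-9rT-0Pbp-'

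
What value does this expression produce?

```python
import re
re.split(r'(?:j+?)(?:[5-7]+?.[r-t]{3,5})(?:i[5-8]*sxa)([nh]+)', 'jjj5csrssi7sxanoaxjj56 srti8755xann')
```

The pattern matches one or more of a literal 'j' (lazy) (non-capturing group); then one or more of a character in [5-7] (lazy), then any character, then 3 to 5 of a character in [r-t] (non-capturing group); then a literal 'i', then zero or more of a character in [5-8], then the literal 'sxa' (non-capturing group); then one or more of one of [nh] (captured).
`re.split` interleaves the captured-group text with the surrounding fragments.

['', 'n', 'oaxjj56 srti8755xann']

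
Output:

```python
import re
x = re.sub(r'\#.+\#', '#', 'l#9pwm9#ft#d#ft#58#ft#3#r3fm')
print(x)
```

l#r3fm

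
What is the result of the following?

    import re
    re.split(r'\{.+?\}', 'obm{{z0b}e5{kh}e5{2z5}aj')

`split` removes every match and returns the 4 fragments in between.

['obm', 'e5', 'e5', 'aj']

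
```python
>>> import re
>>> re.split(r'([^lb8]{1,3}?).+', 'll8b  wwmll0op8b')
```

['ll8b', ' ', '']

With the lazy modifier that quantifier settles for the fewest repetitions that let the rest of the pattern succeed (the atoms after it are unaffected and can still be greedy).
The group in the pattern means `split` returns the separators' captures alongside the pieces.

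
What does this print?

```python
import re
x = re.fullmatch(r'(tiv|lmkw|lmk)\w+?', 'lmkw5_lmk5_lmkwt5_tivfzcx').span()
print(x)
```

`re.fullmatch` requires the pattern to consume the entire string.
The match spans [0:25] → 'lmkw5_lmk5_lmkwt5_tivfzcx'.

(0, 25)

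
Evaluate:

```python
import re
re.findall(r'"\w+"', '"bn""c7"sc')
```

['"bn"', '"c7"']

Scanning left to right: at [0:4] → '"bn"'; at [4:8] → '"c7"'.
`findall` yields the raw match text (2 of them) because the pattern has no groups.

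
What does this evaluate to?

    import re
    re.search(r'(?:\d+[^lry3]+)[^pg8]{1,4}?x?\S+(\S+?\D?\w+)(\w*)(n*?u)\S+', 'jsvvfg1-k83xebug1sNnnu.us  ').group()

'1-k83xebug1sNnnu.us'

The pattern matches one or more of a digit, then one or more of any character except [lry3] (non-capturing group); then 1 to 4 of any character except [pg8] (lazy), then optionally a literal 'x', then one or more of a non-whitespace character; then one or more of a non-whitespace character (lazy), then optionally a non-digit, then one or more of a word character (captured); then zero or more of a word character (captured); then zero or more of a literal 'n' (lazy), then the literal 'u' (captured); then one or more of a non-whitespace character.
The match spans [6:25] → '1-k83xebug1sNnnu.us'.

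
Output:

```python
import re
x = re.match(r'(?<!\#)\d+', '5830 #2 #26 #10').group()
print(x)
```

5830

The negative lookahead/lookbehind blocks any match where the forbidden context is present.
`re.match` only tries the pattern at the start of the string.
The match spans [0:4] → '5830'.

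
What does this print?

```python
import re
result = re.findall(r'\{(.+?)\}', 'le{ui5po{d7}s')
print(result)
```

['ui5po{d7']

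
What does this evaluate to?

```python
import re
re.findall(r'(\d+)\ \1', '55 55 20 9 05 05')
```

A backreference is literal: `\1` must see the identical characters the first group matched.
Scanning left to right: at [0:5] match '55 55', group 1 = '55'; at [11:16] match '05 05', group 1 = '05'.
One capturing group, so `findall` returns just the captured substring from each match — 2 in all.

['55', '05']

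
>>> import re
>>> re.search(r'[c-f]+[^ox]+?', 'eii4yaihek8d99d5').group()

With the lazy modifier that quantifier settles for the fewest repetitions that let the rest of the pattern succeed (the atoms after it are unaffected and can still be greedy).
The match spans [0:2] → 'ei'.

'ei'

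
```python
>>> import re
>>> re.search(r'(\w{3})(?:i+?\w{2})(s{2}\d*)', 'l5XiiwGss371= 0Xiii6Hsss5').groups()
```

This matches exactly 3 of a word character (captured); then one or more of the literal 'i' (lazy), then exactly 2 of a word character (non-capturing group); then exactly 2 of a literal 's', then zero or more of a digit (captured).
Unlike `match`, `search` isn't anchored — it looks for the pattern anywhere in the string.
The match spans [0:12] → 'l5XiiwGss371'.
Captured: group 1 = 'l5X', group 2 = 'ss371'.

('l5X', 'ss371')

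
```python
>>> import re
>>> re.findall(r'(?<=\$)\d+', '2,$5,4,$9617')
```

['5', '9617']

Lookahead/lookbehind check context without consuming it, so the matched span excludes the asserted characters.
No capturing groups, so `findall` returns the 2 full match strings.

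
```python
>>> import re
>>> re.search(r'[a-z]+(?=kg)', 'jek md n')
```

The `(?=…)`/`(?<=…)` assertion just peeks at neighbouring text; it doesn't advance the match position.
Here the pattern never matches, so the call returns None.

None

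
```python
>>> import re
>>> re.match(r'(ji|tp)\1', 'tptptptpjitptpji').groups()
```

`\1` is not a pattern — it's the concrete string captured by group 1, re-applied verbatim.
With `match`, the pattern is implicitly anchored at the beginning.
The match spans [0:4] → 'tptp'.
Captured: group 1 = 'tp'.

('tp',)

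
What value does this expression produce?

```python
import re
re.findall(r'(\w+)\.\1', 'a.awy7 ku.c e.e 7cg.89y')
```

`\1` is not a pattern — it's the concrete string captured by group 1, re-applied verbatim.
Walking the string: at [0:3] match 'a.a', group 1 = 'a'; at [12:15] match 'e.e', group 1 = 'e'.
`findall` collects group 1 from each match (2 total).

['a', 'e']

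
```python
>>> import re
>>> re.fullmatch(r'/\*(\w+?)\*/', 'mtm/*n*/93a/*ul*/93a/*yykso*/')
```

None

`re.fullmatch` requires the pattern to consume the entire string.
Here the pattern can't cover the whole string, so the call returns None.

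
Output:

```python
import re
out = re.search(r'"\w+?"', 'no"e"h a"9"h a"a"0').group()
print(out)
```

`re.search` tries every starting position until one works.
The match spans [2:5] → '"e"'.

"e"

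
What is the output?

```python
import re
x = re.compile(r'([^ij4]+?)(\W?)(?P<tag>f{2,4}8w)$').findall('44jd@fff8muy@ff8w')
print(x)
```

Pattern: one or more of any character except [ij4] (lazy) (captured); then optionally a non-word character (captured); then 2 to 4 of the literal 'f', then the literal '8w' (captured as 'tag'); then anchored at the end.
Walking the string: at [3:17] match 'd@fff8muy@ff8w', groups = ('d@fff8muy', '@', 'ff8w').
With 3 capturing groups, `findall` returns a 3-tuple per match.

[('d@fff8muy', '@', 'ff8w')]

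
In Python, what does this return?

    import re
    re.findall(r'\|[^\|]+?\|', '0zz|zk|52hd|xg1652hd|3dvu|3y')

Scanning left to right: at [3:7] → '|zk|'; at [11:21] → '|xg1652hd|'.
Since nothing is captured, `findall` lists the 2 matched substrings directly.

['|zk|', '|xg1652hd|']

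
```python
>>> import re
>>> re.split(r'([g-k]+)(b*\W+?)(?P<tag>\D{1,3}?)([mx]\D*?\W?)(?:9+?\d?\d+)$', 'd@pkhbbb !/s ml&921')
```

['d@p', 'kh', 'bbb !', '/s ', 'ml&', '']

This matches one or more of a character in [g-k] (captured); then zero or more of a literal 'b', then one or more of a non-word character (lazy) (captured); then 1 to 3 of a non-digit (lazy) (captured as 'tag'); then one of [mx], then zero or more of a non-digit (lazy), then optionally a non-word character (captured); then one or more of a literal '9' (lazy), then optionally a digit, then one or more of a digit (non-capturing group); then anchored at the end.
A `+?`/`*?`/`{m,n}?` starts at its minimum and grows only as far as needed for what follows to match.
Matches to split on: at [3:19] → 'khbbb !/s ml&921'.
`re.split` interleaves the captured-group text with the surrounding fragments.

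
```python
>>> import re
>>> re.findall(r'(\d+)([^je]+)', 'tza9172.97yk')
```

The pattern matches one or more of a digit (captured); then one or more of any character except [je] (captured).
Matches: at [3:12] match '9172.97yk', groups = ('9172', '.97yk').
With 2 capturing groups, `findall` returns a 2-tuple per match.

[('9172', '.97yk')]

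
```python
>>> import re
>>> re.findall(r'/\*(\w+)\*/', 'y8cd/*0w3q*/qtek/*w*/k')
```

['0w3q', 'w']

With a single group, `findall` returns only what that group captured — 2 items.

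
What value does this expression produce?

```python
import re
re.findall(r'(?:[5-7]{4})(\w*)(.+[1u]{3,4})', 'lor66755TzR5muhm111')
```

Pattern: exactly 4 of a character in [5-7] (non-capturing group); then zero or more of a word character (captured); then one or more of any character, then 3 to 4 of one of [1u] (captured).
Multiple groups make `findall` return tuples — one 2-tuple for the one match.

[('5TzR5muh', 'm111')]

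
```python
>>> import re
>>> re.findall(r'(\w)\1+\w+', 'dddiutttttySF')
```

After group 1 captures some text, `\1` only succeeds where that same text appears again.
One capturing group, so `findall` returns just the captured substring from the one match — 1 in all.

['d']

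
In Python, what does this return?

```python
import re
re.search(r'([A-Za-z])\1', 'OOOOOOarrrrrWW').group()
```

`\1` is not a pattern — it's the concrete string captured by group 1, re-applied verbatim.
The match spans [0:2] → 'OO'.

'OO'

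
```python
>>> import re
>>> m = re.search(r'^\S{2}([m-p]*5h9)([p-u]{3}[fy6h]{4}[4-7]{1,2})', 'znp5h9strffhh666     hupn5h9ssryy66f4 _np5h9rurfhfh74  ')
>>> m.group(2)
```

'strffhh66'

The pattern matches anchored at the start of the string; then exactly 2 of a non-whitespace character; then zero or more of a character in [m-p], then a literal '5', then the literal 'h9' (captured); then exactly 3 of a character in [p-u], then exactly 4 of one of [fy6h], then 1 to 2 of a character in [4-7] (captured).
`search` walks the string left to right and returns the first match it finds.
The match spans [0:15] → 'znp5h9strffhh66'.
Captured: group 1 = 'p5h9', group 2 = 'strffhh66'.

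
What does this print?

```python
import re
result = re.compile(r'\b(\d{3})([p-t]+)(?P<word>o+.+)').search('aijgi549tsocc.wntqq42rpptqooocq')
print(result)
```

None

Here nothing in the string fits, so the call returns None.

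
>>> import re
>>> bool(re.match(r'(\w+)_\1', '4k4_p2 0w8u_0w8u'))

False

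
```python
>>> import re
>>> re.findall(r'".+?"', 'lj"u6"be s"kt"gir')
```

The `?` after the quantifier makes it lazy — it takes as little as possible before letting the rest of the pattern try.
Scanning left to right: at [2:6] → '"u6"'; at [10:14] → '"kt"'.
`findall` yields the raw match text (2 of them) because the pattern has no groups.

['"u6"', '"kt"']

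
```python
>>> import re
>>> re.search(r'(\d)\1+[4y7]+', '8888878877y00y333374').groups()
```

('8',)

After group 1 captures some text, `\1` only succeeds where that same text appears again.
`re.search` tries every starting position until one works.
The match spans [0:6] → '888887'.
Captured: group 1 = '8'.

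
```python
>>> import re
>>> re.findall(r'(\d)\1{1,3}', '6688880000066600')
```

['6', '8', '0', '6', '0']

The backreference `\1` re-matches whatever the first group consumed, character for character.
Scanning left to right: at [0:2] match '66', group 1 = '6'; at [2:6] match '8888', group 1 = '8'; at [6:10] match '0000', group 1 = '0'; at [11:14] match '666', group 1 = '6'; at [14:16] match '00', group 1 = '0'.
One capturing group, so `findall` returns just the captured substring from each match — 5 in all.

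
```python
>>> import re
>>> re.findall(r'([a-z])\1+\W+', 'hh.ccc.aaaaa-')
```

The backreference `\1` re-matches whatever the first group consumed, character for character.
Scanning left to right: at [0:3] match 'hh.', group 1 = 'h'; at [3:7] match 'ccc.', group 1 = 'c'; at [7:13] match 'aaaaa-', group 1 = 'a'.
`findall` collects group 1 from each match (3 total).

['h', 'c', 'a']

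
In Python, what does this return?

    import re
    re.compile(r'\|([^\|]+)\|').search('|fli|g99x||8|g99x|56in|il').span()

The match spans [0:5] → '|fli|'.

(0, 5)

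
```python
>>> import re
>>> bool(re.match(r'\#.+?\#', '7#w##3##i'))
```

False

`match` is anchored at position 0; if the pattern doesn't fit there, it returns None.
Here the pattern fails at index 0, so the call returns None, and `bool(None)` is False.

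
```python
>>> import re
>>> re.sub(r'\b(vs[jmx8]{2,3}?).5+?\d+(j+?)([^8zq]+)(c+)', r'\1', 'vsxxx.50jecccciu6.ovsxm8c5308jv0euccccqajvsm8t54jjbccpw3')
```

'vsxxxiu6.ovsxm8c5308jv0euccccqajvsm8t54jjbccpw3'

This matches a word boundary (`\b`, zero-width); then the literal 'vs', then 2 to 3 of one of [jmx8] (lazy) (captured); then any character, then one or more of a literal '5' (lazy), then one or more of a digit; then one or more of a literal 'j' (lazy) (captured); then one or more of any character except [8zq] (captured); then one or more of a literal 'c' (captured).
Each match is replaced using the text its own group 1 captured.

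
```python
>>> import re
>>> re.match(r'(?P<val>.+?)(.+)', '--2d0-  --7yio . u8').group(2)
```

'-2d0-  --7yio . u8'

The match spans [0:19] → '--2d0-  --7yio . u8'.
Captured: group 1 = '-', group 2 = '-2d0-  --7yio . u8'.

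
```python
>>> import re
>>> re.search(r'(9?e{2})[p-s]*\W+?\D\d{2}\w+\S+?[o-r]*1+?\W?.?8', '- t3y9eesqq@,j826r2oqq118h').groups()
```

('9ee',)

The match spans [5:25] → '9eesqq@,j826r2oqq118'.
Captured: group 1 = '9ee'.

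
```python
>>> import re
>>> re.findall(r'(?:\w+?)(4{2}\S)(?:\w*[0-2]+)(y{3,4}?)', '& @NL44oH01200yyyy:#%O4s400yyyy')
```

[('44o', 'yyy')]

A non-greedy quantifier consumes as few characters as it can — just enough that the remainder of the pattern still matches from where it stops; whatever follows it matches normally.
With 2 capturing groups, `findall` returns a 2-tuple per match.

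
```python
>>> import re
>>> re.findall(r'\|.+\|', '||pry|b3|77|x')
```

['||pry|b3|77|']

`findall` yields the raw match text (1 of them) because the pattern has no groups.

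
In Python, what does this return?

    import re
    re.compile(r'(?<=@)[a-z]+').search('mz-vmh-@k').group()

Because the assertion is zero-width, the text it checks is not consumed and won't appear in the result.
Unlike `match`, `search` isn't anchored — it looks for the pattern anywhere in the string.
The match spans [8:9] → 'k'.

'k'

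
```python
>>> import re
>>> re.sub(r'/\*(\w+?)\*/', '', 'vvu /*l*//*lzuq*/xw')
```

Every occurrence is swapped for ''.

'vvu xw'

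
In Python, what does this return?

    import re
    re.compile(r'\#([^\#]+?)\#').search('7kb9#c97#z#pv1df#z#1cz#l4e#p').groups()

('c97',)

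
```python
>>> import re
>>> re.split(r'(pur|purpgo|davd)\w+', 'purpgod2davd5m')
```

['', 'pur', '']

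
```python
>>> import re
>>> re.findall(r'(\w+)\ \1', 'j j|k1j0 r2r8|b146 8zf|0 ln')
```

['j']

`\1` has to match the exact text group 1 already captured.
Scanning left to right: at [0:3] match 'j j', group 1 = 'j'.
`findall` collects group 1 from the one match (1 total).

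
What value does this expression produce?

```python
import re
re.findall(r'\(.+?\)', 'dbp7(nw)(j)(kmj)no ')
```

Lazy quantifiers expand one character at a time until the remainder of the pattern can match.
Matches: at [4:8] → '(nw)'; at [8:11] → '(j)'; at [11:16] → '(kmj)'.
No capturing groups, so `findall` returns the 3 full match strings.

['(nw)', '(j)', '(kmj)']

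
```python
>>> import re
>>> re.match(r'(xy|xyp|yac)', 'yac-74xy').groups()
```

With `match`, the pattern is implicitly anchored at the beginning.
The match spans [0:3] → 'yac'.
Captured: group 1 = 'yac'.

('yac',)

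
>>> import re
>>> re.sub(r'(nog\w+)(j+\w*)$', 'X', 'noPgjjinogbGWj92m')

Each match is replaced by 'X'.

'noPgjjiX'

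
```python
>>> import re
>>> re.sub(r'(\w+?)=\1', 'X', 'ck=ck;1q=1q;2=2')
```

'X;X;X'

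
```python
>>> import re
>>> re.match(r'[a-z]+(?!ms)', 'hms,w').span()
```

With `match`, the pattern is implicitly anchored at the beginning.
The match spans [0:3] → 'hms'.

(0, 3)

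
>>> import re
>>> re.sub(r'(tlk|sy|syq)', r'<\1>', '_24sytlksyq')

'_24<sy><tlk><sy>q'

Alternation isn't longest-match — the leftmost alternative that fits at this position is chosen.
Matches: at [3:5] → 'sy'; at [5:8] → 'tlk'; at [8:10] → 'sy'.
Each match is replaced using the text its own group 1 captured.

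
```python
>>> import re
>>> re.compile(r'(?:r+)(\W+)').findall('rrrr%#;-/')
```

Pattern: one or more of a literal 'r' (non-capturing group); then one or more of a non-word character (captured).
Walking the string: at [0:9] match 'rrrr%#;-/', group 1 = '%#;-/'.
`findall` collects group 1 from the one match (1 total).

['%#;-/']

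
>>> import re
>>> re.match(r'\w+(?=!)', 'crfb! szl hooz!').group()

'crfb'

With `match`, the pattern is implicitly anchored at the beginning.
The match spans [0:4] → 'crfb'.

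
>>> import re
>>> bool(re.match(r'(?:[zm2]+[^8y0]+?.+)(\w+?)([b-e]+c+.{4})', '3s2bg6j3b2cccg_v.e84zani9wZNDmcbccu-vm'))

False

With `match`, the pattern is implicitly anchored at the beginning.
Here the string doesn't start with a match, so the call returns None, and `bool(None)` is False.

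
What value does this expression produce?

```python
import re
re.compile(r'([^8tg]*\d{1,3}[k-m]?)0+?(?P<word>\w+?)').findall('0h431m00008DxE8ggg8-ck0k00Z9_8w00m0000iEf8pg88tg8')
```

With the lazy modifier that quantifier settles for the fewest repetitions that let the rest of the pattern succeed (the atoms after it are unaffected and can still be greedy).
With 2 capturing groups, `findall` returns a 2-tuple per match.

[('0h431m000', '8'), ('-ck0k0', 'Z'), ('w00m000', 'i')]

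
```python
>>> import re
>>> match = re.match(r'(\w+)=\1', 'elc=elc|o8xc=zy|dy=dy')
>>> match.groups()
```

After group 1 captures some text, `\1` only succeeds where that same text appears again.
With `match`, the pattern is implicitly anchored at the beginning.
The match spans [0:7] → 'elc=elc'.
Captured: group 1 = 'elc'.

('elc',)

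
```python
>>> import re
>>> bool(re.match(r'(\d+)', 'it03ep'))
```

False

The pattern matches one or more of a digit (captured).
`re.match` only tries the pattern at the start of the string.
Here the pattern fails at index 0, so the call returns None, and `bool(None)` is False.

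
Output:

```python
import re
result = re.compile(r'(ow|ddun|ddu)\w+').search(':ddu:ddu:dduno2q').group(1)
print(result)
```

Alternation tries branches left to right and keeps the first one that lets the overall match succeed at that position.
`re.search` tries every starting position until one works.
The match spans [9:16] → 'dduno2q'.
Captured: group 1 = 'ddun'.

ddun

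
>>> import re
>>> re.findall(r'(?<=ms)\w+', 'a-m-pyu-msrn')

The positive lookaround only admits positions where the adjacent text matches; those characters stay outside the span.
Since nothing is captured, `findall` lists the 1 matched substring directly.

['rn']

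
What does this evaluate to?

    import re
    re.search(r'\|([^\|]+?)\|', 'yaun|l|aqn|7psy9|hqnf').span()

The match spans [4:7] → '|l|'.

(4, 7)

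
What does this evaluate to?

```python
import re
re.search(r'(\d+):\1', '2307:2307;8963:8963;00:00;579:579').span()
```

`\1` has to match the exact text group 1 already captured.
The match spans [0:9] → '2307:2307'.

(0, 9)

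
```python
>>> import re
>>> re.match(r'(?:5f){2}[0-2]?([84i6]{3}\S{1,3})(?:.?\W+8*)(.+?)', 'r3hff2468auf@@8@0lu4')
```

None

`re.match` won't scan ahead — the pattern has to work from the very first character.
Here the string doesn't start with a match, so the call returns None.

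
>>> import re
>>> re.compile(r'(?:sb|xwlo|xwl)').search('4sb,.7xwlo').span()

(1, 3)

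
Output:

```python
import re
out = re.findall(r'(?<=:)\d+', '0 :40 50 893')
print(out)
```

['40']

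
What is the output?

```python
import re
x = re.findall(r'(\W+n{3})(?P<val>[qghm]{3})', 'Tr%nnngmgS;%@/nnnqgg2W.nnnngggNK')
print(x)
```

This matches one or more of a non-word character, then exactly 3 of the literal 'n' (captured); then exactly 3 of one of [qghm] (captured as 'val').
`findall` packs the 2 group values into a tuple for every match.

[('%nnn', 'gmg'), (';%@/nnn', 'qgg')]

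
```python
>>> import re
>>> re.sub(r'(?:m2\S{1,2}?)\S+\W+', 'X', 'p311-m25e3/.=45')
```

Every occurrence is swapped for 'X'.

'p311-X45'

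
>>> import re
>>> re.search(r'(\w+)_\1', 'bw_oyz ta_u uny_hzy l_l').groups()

`\1` has to match the exact text group 1 already captured.
Unlike `match`, `search` isn't anchored — it looks for the pattern anywhere in the string.
The match spans [20:23] → 'l_l'.
Captured: group 1 = 'l'.

('l',)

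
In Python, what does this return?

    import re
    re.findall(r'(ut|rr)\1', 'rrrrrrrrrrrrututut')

`\1` has to match the exact text group 1 already captured.
Scanning left to right: at [0:4] match 'rrrr', group 1 = 'rr'; at [4:8] match 'rrrr', group 1 = 'rr'; at [8:12] match 'rrrr', group 1 = 'rr'; at [12:16] match 'utut', group 1 = 'ut'.
Because there's exactly one group, `findall` drops the full match and keeps group 1 from each hit.

['rr', 'rr', 'rr', 'ut']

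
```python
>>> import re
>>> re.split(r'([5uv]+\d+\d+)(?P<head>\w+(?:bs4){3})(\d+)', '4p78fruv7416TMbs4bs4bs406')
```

['4p78fr', 'uv7416', 'TMbs4bs4bs4', '06', '']

This matches one or more of one of [5uv], then one or more of a digit, then one or more of a digit (captured); then one or more of a word character, then the literal 'bs4' repeated 3 times (captured as 'head'); then one or more of a digit (captured).
Matches to split on: at [6:25] → 'uv7416TMbs4bs4bs406'.
`re.split` interleaves the captured-group text with the surrounding fragments.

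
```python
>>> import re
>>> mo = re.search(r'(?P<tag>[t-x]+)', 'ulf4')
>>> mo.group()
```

'u'

Pattern: one or more of a character in [t-x] (captured as 'tag').
`re.search` tries every starting position until one works.
The match spans [0:1] → 'u'.
Captured: group 1 = 'u'.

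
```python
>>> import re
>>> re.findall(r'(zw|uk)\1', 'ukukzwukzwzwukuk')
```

['uk', 'zw', 'uk']

A backreference is literal: `\1` must see the identical characters the first group matched.
`findall` collects group 1 from each match (3 total).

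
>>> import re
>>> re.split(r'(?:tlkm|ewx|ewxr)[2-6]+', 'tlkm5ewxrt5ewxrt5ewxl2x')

Matches to split on: at [0:5] → 'tlkm5'.
Splitting on the pattern gives 2 pieces.

['', 'ewxrt5ewxrt5ewxl2x']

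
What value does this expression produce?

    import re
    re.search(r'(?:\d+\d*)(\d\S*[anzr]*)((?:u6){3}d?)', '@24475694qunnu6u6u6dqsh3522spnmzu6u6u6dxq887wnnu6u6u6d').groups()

('4qunnu6u6u6dqsh3522spnmzu6u6u6dxq887wnn', 'u6u6u6d')

The match spans [1:54] → '24475694qunnu6u6u6dqsh3522spnmzu6u6u6dxq887wnnu6u6u6d'.
Captured: group 1 = '4qunnu6u6u6dqsh3522spnmzu6u6u6dxq887wnn', group 2 = 'u6u6u6d'.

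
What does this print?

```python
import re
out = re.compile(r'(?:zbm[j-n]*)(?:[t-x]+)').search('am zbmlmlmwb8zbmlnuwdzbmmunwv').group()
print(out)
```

zbmlmlmw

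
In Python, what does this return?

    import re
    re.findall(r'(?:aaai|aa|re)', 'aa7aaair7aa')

['aa', 'aaai', 'aa']

Branches in `(...|...)` are attempted left-to-right; the first branch that allows the whole pattern to succeed is taken.
Matches: at [0:2] → 'aa'; at [3:7] → 'aaai'; at [9:11] → 'aa'.
With no groups in the pattern, `findall` gives back each whole match — 3 here.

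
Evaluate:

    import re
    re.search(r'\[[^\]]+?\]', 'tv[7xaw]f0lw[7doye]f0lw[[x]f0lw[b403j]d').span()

(2, 8)

Unlike `match`, `search` isn't anchored — it looks for the pattern anywhere in the string.
The match spans [2:8] → '[7xaw]'.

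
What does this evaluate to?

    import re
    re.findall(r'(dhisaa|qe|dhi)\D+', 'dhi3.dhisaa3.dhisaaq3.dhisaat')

['dhi', 'dhisaa', 'dhisaa']

The regex engine tests alternatives in the order written; an earlier branch that matches wins even if a later one would match more.
Scanning left to right: at [5:11] match 'dhisaa', group 1 = 'dhi'; at [13:20] match 'dhisaaq', group 1 = 'dhisaa'; at [22:29] match 'dhisaat', group 1 = 'dhisaa'.
One capturing group, so `findall` returns just the captured substring from each match — 3 in all.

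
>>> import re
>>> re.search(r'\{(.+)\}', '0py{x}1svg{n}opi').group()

'{x}1svg{n}'

`re.search` scans for the first position where the pattern succeeds.
The match spans [3:13] → '{x}1svg{n}'.
Captured: group 1 = 'x}1svg{n'.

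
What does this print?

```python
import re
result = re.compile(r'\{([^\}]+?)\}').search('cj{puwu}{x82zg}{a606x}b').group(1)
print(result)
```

puwu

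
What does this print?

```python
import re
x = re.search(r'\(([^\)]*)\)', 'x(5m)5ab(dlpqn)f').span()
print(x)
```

(1, 5)

`re.search` scans for the first position where the pattern succeeds.
The match spans [1:5] → '(5m)'.
Captured: group 1 = '5m'.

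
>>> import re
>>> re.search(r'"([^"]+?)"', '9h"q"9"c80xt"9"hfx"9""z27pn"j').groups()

('q',)

`re.search` scans for the first position where the pattern succeeds.
The match spans [2:5] → '"q"'.
Captured: group 1 = 'q'.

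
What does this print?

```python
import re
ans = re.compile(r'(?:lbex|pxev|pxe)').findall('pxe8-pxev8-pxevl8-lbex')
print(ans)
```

['pxe', 'pxev', 'pxev', 'lbex']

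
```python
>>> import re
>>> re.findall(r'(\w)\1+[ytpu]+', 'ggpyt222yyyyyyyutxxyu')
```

`\1` is not a pattern — it's the concrete string captured by group 1, re-applied verbatim.
`findall` collects group 1 from each match (3 total).

['g', '2', 'x']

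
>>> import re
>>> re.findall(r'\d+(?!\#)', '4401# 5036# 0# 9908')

The negative lookahead/lookbehind blocks any match where the forbidden context is present.
Walking the string: at [0:3] → '440'; at [6:9] → '503'; at [15:19] → '9908'.
Since nothing is captured, `findall` lists the 3 matched substrings directly.

['440', '503', '9908']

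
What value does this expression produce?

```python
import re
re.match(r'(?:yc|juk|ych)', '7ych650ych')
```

`re.match` only tries the pattern at the start of the string.
Here the string doesn't start with a match, so the call returns None.

None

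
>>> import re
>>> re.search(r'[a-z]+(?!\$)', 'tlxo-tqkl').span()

(0, 4)

The negative lookahead/lookbehind blocks any match where the forbidden context is present.
`search` walks the string left to right and returns the first match it finds.
The match spans [0:4] → 'tlxo'.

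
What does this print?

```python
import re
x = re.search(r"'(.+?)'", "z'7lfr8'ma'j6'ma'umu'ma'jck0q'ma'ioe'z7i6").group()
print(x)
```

'7lfr8'

With the lazy modifier that quantifier settles for the fewest repetitions that let the rest of the pattern succeed (the atoms after it are unaffected and can still be greedy).
`search` walks the string left to right and returns the first match it finds.
The match spans [1:8] → "'7lfr8'".
Captured: group 1 = '7lfr8'.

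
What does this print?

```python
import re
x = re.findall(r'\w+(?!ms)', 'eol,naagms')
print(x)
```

['eol', 'naagms']

The negative lookaround is zero-width — it rules out positions where the adjacent text would match, without consuming anything.
Matches: at [0:3] → 'eol'; at [4:10] → 'naagms'.
No capturing groups, so `findall` returns the 2 full match strings.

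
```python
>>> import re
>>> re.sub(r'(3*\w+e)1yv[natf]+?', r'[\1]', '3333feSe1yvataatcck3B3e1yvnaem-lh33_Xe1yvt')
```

'[3333feSe1yvataatcck3B3e]aem-[lh33_Xe]'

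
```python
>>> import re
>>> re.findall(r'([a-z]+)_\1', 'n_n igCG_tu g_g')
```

['n', 'g']

`\1` has to match the exact text group 1 already captured.
Walking the string: at [0:3] match 'n_n', group 1 = 'n'; at [12:15] match 'g_g', group 1 = 'g'.
One capturing group, so `findall` returns just the captured substring from each match — 2 in all.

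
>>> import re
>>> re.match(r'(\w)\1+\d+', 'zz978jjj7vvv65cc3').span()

(0, 5)

`re.match` only tries the pattern at the start of the string.
The match spans [0:5] → 'zz978'.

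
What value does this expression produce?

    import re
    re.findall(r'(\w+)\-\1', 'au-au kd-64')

['au']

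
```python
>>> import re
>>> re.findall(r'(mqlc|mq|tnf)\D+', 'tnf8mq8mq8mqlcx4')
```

['mqlc']

Alternation isn't longest-match — the leftmost alternative that fits at this position is chosen.
`findall` collects group 1 from the one match (1 total).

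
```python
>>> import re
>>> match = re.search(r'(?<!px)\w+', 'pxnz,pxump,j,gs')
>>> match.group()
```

'pxnz'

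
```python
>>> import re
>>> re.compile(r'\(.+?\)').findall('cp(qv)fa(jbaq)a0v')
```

['(qv)', '(jbaq)']

The `?` after the quantifier makes it lazy — it takes as little as possible before letting the rest of the pattern try.
Walking the string: at [2:6] → '(qv)'; at [8:14] → '(jbaq)'.
No capturing groups, so `findall` returns the 2 full match strings.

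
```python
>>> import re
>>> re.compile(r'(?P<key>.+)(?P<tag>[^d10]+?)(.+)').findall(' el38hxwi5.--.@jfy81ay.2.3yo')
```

This matches one or more of any character (captured as 'key'); then one or more of any character except [d10] (lazy) (captured as 'tag'); then one or more of any character (captured).
3 groups means the one result is a tuple of 3 captured strings — 1 here.

[(' el38hxwi5.--.@jfy81ay.2.3', 'y', 'o')]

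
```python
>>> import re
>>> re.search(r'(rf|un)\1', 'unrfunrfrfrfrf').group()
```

'rfrf'

The backreference `\1` re-matches whatever the first group consumed, character for character.
Unlike `match`, `search` isn't anchored — it looks for the pattern anywhere in the string.
The match spans [6:10] → 'rfrf'.
Captured: group 1 = 'rf'.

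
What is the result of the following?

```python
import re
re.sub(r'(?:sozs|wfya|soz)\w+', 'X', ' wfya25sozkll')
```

' X'

Matches: at [1:13] → 'wfya25sozkll'.
`sub` substitutes 'X' at each match site.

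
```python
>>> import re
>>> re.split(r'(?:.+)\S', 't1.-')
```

['', '']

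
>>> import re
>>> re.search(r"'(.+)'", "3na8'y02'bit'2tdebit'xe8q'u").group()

Unlike `match`, `search` isn't anchored — it looks for the pattern anywhere in the string.
The match spans [4:26] → "'y02'bit'2tdebit'xe8q'".
Captured: group 1 = "y02'bit'2tdebit'xe8q".

"'y02'bit'2tdebit'xe8q'"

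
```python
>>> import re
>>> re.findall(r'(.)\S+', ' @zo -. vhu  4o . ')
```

[' ', ' ', ' ', ' ', ' ']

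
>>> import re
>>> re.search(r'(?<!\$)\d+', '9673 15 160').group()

The negative lookaround is zero-width — it rules out positions where the adjacent text would match, without consuming anything.
Unlike `match`, `search` isn't anchored — it looks for the pattern anywhere in the string.
The match spans [0:4] → '9673'.

'9673'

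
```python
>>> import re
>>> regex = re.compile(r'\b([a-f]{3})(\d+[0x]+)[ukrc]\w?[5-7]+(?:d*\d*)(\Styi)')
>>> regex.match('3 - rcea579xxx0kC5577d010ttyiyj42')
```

The pattern matches a word boundary (`\b`, zero-width); then exactly 3 of a character in [a-f] (captured); then one or more of a digit, then one or more of one of [0x] (captured); then one of [ukrc], then optionally a word character, then one or more of a character in [5-7]; then zero or more of the literal 'd', then zero or more of a digit (non-capturing group); then a non-whitespace character, then the literal 'tyi' (captured).
`re.match` won't scan ahead — the pattern has to work from the very first character.
Here the string doesn't start with a match, so the call returns None.

None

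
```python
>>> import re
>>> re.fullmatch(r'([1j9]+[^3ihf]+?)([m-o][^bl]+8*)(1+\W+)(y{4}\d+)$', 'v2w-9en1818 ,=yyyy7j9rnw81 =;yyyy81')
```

None

This matches one or more of one of [1j9], then one or more of any character except [3ihf] (lazy) (captured); then a character in [m-o], then one or more of any character except [bl], then zero or more of the literal '8' (captured); then one or more of a literal '1', then one or more of a non-word character (captured); then exactly 4 of the literal 'y', then one or more of a digit (captured); then anchored at the end.
`fullmatch` succeeds only if the pattern covers the string from start to end.
Here the pattern can't cover the whole string, so the call returns None.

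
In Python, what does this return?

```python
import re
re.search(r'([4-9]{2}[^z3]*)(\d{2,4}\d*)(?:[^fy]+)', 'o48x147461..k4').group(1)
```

'48x1474'

Pattern: exactly 2 of a character in [4-9], then zero or more of any character except [z3] (captured); then 2 to 4 of a digit, then zero or more of a digit (captured); then one or more of any character except [fy] (non-capturing group).
Unlike `match`, `search` isn't anchored — it looks for the pattern anywhere in the string.
The match spans [1:14] → '48x147461..k4'.
Captured: group 1 = '48x1474', group 2 = '61'.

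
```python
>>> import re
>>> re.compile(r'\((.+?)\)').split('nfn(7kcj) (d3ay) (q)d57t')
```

['nfn', '7kcj', ' ', 'd3ay', ' ', 'q', 'd57t']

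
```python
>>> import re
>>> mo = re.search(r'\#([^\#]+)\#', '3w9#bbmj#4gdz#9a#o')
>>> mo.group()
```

'#bbmj#'

`search` walks the string left to right and returns the first match it finds.
The match spans [3:9] → '#bbmj#'.
Captured: group 1 = 'bbmj'.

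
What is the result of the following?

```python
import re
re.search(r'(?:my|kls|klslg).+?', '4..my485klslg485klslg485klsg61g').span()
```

(3, 6)

The match spans [3:6] → 'my4'.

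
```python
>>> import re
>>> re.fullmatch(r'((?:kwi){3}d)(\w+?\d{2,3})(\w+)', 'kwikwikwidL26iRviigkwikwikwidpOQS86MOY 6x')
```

None

This matches the literal 'kwi' repeated 3 times, then the literal 'd' (captured); then one or more of a word character (lazy), then 2 to 3 of a digit (captured); then one or more of a word character (captured).
For `fullmatch`, every character of the input must be accounted for by the pattern.
Here the pattern can't cover the whole string, so the call returns None.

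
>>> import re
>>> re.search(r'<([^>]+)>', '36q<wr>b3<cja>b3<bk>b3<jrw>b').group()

'<wr>'

The match spans [3:7] → '<wr>'.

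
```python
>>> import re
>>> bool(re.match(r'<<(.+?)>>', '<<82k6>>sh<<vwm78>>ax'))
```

True

`re.match` only tries the pattern at the start of the string.
The match spans [0:8] → '<<82k6>>'.
Captured: group 1 = '82k6'.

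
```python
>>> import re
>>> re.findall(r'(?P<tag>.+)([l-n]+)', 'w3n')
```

Pattern: one or more of any character (captured as 'tag'); then one or more of a character in [l-n] (captured).
Walking the string: at [0:3] match 'w3n', groups = ('w3', 'n').
2 groups means the one result is a tuple of 2 captured strings — 1 here.

[('w3', 'n')]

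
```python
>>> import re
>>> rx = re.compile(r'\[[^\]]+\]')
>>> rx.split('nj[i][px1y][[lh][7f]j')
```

['nj', '', '', '', 'j']

Matches to split on: at [2:5] → '[i]'; at [5:11] → '[px1y]'; at [11:16] → '[[lh]'; at [16:20] → '[7f]'.
Each match becomes a cut point; 5 segments remain.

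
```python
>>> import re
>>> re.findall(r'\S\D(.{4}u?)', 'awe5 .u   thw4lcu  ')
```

This matches a non-whitespace character, then a non-digit; then exactly 4 of any character, then optionally a literal 'u' (captured).
One capturing group, so `findall` returns just the captured substring from each match — 2 in all.

['e5 .u', 'w4lcu']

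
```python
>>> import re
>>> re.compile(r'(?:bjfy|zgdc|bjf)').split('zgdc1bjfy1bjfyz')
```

The regex engine tests alternatives in the order written; an earlier branch that matches wins even if a later one would match more.
`split` removes every match and returns the 4 fragments in between.

['', '1', '1', 'z']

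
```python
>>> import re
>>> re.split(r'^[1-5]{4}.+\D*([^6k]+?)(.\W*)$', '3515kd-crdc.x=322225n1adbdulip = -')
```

`re.split` interleaves the captured-group text with the surrounding fragments.

['', ' ', '-', '']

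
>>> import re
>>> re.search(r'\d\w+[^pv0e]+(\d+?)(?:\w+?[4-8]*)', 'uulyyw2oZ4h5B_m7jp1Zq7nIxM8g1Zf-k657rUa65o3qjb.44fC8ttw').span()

Pattern: a digit, then one or more of a word character; then one or more of any character except [pv0e]; then one or more of a digit (lazy) (captured); then one or more of a word character (lazy), then zero or more of a character in [4-8] (non-capturing group).
Because the quantifier is non-greedy, it stops expanding at the earliest point where the rest of the pattern can succeed.
`search` walks the string left to right and returns the first match it finds.
The match spans [6:53] → '2oZ4h5B_m7jp1Zq7nIxM8g1Zf-k657rUa65o3qjb.44fC8t'.
Captured: group 1 = '8'.

(6, 53)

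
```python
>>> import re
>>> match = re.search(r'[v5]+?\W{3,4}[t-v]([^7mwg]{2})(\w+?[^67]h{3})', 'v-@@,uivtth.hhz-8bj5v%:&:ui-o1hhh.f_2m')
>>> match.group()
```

'5v%:&:ui-o1hhh'

Pattern: one or more of one of [v5] (lazy), then 3 to 4 of a non-word character, then a character in [t-v]; then exactly 2 of any character except [7mwg] (captured); then one or more of a word character (lazy), then any character except [67], then exactly 3 of the literal 'h' (captured).
The match spans [19:33] → '5v%:&:ui-o1hhh'.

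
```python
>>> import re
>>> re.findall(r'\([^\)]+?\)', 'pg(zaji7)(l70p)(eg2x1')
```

Walking the string: at [2:9] → '(zaji7)'; at [9:15] → '(l70p)'.
`findall` yields the raw match text (2 of them) because the pattern has no groups.

['(zaji7)', '(l70p)']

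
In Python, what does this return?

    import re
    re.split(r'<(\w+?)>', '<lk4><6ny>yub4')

['', 'lk4', '', '6ny', 'yub4']

Matches to split on: at [0:5] → '<lk4>'; at [5:10] → '<6ny>'.
`re.split` interleaves the captured-group text with the surrounding fragments.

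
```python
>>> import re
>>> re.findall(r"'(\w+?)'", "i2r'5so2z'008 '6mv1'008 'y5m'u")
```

Matches: at [3:10] match "'5so2z'", group 1 = '5so2z'; at [14:20] match "'6mv1'", group 1 = '6mv1'; at [24:29] match "'y5m'", group 1 = 'y5m'.
One capturing group, so `findall` returns just the captured substring from each match — 3 in all.

['5so2z', '6mv1', 'y5m']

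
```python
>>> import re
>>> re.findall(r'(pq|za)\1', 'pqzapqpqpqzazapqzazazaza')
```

['pq', 'za', 'za', 'za']

`\1` has to match the exact text group 1 already captured.
Scanning left to right: at [4:8] match 'pqpq', group 1 = 'pq'; at [10:14] match 'zaza', group 1 = 'za'; at [16:20] match 'zaza', group 1 = 'za'; at [20:24] match 'zaza', group 1 = 'za'.
Because there's exactly one group, `findall` drops the full match and keeps group 1 from each hit.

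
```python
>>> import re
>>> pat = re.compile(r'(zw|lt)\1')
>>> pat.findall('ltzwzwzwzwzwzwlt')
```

['zw', 'zw', 'zw']

`\1` is not a pattern — it's the concrete string captured by group 1, re-applied verbatim.
One capturing group, so `findall` returns just the captured substring from each match — 3 in all.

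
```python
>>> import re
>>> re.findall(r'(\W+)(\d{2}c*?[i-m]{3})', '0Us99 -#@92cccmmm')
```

[(' -#@', '92cccmmm')]

The pattern matches one or more of a non-word character (captured); then exactly 2 of a digit, then zero or more of a literal 'c' (lazy), then exactly 3 of a character in [i-m] (captured).
Multiple groups make `findall` return tuples — one 2-tuple for the one match.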